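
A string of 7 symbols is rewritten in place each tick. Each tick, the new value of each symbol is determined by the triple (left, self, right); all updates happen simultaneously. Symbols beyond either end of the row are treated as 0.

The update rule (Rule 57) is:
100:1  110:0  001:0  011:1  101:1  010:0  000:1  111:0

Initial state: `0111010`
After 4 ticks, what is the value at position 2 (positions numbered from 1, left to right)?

0100101
0010010
1001001
0100100
position 2 holds 1

1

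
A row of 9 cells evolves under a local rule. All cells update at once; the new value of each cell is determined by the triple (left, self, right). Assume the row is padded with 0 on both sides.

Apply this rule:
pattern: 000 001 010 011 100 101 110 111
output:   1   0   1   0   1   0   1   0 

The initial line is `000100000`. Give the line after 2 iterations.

110111111
010000001

010000001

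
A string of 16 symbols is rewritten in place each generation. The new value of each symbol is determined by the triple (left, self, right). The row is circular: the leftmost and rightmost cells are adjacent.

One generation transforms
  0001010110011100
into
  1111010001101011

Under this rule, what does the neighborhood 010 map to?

1

At position 3 the neighborhood is 010; the next row has 1 there.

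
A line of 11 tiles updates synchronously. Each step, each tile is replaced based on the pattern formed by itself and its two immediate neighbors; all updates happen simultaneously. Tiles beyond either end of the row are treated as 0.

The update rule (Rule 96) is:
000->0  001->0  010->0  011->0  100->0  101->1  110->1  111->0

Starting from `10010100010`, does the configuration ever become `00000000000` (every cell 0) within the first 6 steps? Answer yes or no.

yes

00001000000
00000000000
all cells are 0 at step 2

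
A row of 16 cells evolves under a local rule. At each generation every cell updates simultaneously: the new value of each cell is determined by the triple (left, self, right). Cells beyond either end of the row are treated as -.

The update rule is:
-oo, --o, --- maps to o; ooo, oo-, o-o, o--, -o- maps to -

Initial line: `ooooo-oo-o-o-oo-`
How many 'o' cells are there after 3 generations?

generation 1: o-----o------o--
generation 2: --oooo--ooooo--o
generation 3: ooo----oo-----o-
count of o: 6

6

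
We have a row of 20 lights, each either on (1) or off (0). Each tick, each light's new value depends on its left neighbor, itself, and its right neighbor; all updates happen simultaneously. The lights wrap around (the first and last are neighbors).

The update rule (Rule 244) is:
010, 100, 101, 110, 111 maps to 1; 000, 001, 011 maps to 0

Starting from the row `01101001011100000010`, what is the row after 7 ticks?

00001100111101101110

00111101101110000011
10011110110111000001
11001111011011100000
01100111101101110000
00110011110110111000
00011001111011011100
00001100111101101110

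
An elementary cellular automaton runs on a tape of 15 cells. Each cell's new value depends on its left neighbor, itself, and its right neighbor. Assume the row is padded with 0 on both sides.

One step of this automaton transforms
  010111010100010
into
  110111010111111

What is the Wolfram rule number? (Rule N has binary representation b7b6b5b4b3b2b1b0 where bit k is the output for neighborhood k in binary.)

position 4: 111 → 1  (bit 7 = 1)
position 5: 110 → 1  (bit 6 = 1)
position 2: 101 → 0  (bit 5 = 0)
position 10: 100 → 1  (bit 4 = 1)
position 3: 011 → 1  (bit 3 = 1)
position 1: 010 → 1  (bit 2 = 1)
position 0: 001 → 1  (bit 1 = 1)
position 11: 000 → 1  (bit 0 = 1)
bits b7..b0 = 11011111 = 223

223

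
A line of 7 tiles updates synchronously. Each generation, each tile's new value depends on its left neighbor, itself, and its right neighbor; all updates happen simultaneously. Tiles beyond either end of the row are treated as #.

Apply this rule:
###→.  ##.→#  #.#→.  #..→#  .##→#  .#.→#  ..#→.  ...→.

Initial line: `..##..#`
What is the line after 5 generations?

#.#.#.#

#.###.#
#.#.#.#
#.#.#.#  (fixed point — unchanged through generation 5)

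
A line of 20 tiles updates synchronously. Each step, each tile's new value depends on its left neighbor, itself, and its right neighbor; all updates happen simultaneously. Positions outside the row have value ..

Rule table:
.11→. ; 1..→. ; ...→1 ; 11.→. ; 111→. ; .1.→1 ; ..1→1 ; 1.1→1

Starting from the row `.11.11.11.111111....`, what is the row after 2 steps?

1..1..1..1.......111
1.11.11.11.111111...

1.11.11.11.111111...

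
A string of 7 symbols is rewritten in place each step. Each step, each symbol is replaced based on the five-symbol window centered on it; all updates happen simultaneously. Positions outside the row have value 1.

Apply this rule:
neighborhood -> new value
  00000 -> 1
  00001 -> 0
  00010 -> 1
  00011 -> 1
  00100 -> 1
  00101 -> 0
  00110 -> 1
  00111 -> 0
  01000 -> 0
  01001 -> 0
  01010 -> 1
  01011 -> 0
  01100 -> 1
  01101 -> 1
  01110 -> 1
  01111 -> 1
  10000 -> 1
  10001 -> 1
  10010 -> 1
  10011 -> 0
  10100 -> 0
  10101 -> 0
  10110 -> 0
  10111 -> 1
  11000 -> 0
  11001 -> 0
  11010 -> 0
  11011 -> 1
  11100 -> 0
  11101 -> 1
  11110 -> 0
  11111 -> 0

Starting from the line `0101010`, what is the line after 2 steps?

0101000

0010100
0101000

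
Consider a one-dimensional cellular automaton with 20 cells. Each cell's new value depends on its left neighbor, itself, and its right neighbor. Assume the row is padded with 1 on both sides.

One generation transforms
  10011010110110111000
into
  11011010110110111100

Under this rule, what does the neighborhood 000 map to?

0

At position 18 the neighborhood is 000; the next row has 0 there.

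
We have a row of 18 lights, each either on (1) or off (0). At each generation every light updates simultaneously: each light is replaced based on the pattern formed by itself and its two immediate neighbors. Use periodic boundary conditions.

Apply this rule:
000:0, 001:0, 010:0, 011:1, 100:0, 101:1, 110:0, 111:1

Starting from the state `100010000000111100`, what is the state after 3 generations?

000000000000111000
000000000000110000
000000000000100000

000000000000100000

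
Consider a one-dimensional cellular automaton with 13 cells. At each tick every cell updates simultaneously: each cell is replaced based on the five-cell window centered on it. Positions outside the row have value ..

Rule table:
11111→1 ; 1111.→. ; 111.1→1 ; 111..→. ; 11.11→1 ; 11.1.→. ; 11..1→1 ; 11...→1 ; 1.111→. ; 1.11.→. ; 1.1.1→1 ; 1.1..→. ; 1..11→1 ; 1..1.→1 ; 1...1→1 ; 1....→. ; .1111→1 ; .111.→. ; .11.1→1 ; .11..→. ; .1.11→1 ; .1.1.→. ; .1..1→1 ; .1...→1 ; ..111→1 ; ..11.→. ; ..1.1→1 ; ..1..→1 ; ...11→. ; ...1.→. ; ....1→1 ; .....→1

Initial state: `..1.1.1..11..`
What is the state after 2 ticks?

1.1..11..1111

1.1.1..11..1.
1.1..11..1111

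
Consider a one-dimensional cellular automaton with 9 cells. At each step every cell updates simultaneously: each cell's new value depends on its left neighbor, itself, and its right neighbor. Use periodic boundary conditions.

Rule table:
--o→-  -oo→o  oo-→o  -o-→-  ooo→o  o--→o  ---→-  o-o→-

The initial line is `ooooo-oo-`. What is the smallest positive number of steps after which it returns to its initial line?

1

ooooo-oo-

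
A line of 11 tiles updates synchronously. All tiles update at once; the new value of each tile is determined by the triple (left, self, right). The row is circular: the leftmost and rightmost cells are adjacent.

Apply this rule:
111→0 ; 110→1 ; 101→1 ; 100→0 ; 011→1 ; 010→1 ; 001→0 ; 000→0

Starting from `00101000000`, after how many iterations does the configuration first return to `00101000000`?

iteration 1: 00111000000
iteration 2: 00101000000

2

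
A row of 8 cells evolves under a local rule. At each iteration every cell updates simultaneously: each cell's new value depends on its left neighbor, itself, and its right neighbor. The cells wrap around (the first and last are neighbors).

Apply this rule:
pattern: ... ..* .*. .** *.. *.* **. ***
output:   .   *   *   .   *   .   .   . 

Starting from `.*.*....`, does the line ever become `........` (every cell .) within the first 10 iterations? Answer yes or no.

no

**.**...
.....*.*
*...**.*
.*.*....  (repeats iteration 0; period 4)
iteration 10: .....*.*
iteration 10 is .....*.*, still not uniform .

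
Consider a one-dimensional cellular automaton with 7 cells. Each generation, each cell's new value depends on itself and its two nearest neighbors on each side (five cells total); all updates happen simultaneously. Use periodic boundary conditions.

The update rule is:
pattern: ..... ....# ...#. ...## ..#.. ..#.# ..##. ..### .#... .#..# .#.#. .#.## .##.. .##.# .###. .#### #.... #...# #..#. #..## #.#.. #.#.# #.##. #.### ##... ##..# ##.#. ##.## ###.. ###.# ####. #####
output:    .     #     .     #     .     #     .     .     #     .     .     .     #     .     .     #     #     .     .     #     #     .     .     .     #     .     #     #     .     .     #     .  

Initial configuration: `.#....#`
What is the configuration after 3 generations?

.####.#
..##.#.
.#..###

.#..###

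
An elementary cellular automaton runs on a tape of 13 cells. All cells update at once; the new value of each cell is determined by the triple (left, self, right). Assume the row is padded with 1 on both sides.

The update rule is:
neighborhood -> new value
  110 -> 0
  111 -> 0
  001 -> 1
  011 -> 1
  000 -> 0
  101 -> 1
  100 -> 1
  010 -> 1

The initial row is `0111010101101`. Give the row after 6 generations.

generation 1: 1100111111011
generation 2: 0011100000110
generation 3: 1110010001101
generation 4: 0001111011011
generation 5: 1011000110110
generation 6: 0110101101101

0110101101101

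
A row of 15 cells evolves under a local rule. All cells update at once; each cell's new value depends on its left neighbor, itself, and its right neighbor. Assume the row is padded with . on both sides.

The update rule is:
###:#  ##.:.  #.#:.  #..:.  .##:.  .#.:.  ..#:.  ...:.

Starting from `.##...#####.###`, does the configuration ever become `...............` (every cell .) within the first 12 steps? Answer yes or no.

yes

.......###...#.
........#......
...............
all cells are . at step 3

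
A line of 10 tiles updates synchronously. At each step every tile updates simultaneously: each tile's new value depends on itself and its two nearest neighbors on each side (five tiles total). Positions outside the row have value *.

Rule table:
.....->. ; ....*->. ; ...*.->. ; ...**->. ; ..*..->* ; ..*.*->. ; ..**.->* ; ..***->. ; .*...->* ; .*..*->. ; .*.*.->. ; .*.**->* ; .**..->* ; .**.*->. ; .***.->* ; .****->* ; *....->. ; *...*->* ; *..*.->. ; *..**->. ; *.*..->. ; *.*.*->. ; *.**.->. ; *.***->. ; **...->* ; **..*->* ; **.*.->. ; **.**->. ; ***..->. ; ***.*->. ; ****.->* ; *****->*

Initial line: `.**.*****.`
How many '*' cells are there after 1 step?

.....***..
count of *: 3

3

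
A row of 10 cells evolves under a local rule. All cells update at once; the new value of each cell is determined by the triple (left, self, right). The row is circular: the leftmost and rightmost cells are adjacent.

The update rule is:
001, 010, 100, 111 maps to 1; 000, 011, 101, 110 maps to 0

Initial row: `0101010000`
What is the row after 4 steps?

step 1: 1101011000
step 2: 0001000101
step 3: 1011101101
step 4: 0001000000

0001000000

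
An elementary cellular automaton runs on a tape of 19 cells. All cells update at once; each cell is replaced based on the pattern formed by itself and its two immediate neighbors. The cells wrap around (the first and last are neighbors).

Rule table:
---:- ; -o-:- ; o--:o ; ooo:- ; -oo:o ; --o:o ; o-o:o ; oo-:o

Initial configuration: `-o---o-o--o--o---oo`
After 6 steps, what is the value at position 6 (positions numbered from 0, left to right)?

o

o-o-o-o-oo-oo-o-ooo
oo-o-o-ooooooo-oo--
ooo-o-oo-----oooooo
--oo-oooo---oo-----
-ooooo--oo-oooo----
oo---ooooooo--oo---
position 6 holds o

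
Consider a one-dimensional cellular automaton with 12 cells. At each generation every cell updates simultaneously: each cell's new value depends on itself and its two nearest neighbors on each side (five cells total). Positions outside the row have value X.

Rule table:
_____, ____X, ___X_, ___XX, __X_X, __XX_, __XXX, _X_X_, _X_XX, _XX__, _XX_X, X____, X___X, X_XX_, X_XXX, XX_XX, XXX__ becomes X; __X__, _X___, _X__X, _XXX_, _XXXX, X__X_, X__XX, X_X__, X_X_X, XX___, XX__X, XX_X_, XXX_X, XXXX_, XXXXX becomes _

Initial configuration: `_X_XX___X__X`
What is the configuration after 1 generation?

__XXX_XX___X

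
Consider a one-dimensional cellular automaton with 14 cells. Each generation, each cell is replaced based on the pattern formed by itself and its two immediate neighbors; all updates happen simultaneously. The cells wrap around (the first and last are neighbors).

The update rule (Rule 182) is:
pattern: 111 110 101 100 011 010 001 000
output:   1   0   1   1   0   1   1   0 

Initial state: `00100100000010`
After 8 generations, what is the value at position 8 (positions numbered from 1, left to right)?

1

01111110000111
10111101001010
11011011111111
10100101111111
01111110111111
10111101011110
11011011101101
10100101010010
position 8 holds 1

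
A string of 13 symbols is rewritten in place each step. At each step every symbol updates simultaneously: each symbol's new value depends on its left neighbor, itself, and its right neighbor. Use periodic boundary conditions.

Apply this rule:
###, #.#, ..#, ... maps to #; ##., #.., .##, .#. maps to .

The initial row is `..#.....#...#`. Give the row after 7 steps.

.#..####..##.
#..#.##..#...
..#.#...#..##
.#.#..##..#..
#.#..#...#..#
.#..#..##..#.
#..#..#...#..

#..#..#...#..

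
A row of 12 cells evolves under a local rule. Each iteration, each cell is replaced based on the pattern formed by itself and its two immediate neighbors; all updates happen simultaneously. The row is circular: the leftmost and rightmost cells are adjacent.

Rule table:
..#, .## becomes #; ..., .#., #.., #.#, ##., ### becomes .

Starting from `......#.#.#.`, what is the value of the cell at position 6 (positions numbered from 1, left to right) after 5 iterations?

.

.....#......
....#.......
...#........
..#.........
.#..........
position 6 holds .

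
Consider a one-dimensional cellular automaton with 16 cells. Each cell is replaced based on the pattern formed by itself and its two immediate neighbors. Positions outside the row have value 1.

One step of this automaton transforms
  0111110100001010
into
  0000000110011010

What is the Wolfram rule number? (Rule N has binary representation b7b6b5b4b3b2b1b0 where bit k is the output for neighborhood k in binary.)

22

position 2: 111 → 0  (bit 7 = 0)
position 5: 110 → 0  (bit 6 = 0)
position 0: 101 → 0  (bit 5 = 0)
position 8: 100 → 1  (bit 4 = 1)
position 1: 011 → 0  (bit 3 = 0)
position 7: 010 → 1  (bit 2 = 1)
position 11: 001 → 1  (bit 1 = 1)
position 9: 000 → 0  (bit 0 = 0)
bits b7..b0 = 00010110 = 22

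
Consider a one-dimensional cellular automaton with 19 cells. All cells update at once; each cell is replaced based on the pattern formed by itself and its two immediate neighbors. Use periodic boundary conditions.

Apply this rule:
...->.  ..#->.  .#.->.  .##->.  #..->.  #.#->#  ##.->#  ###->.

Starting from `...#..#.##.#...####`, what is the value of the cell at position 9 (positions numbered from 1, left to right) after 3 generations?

.

.......#.##.......#
........#.#........
.........#.........
position 9 holds .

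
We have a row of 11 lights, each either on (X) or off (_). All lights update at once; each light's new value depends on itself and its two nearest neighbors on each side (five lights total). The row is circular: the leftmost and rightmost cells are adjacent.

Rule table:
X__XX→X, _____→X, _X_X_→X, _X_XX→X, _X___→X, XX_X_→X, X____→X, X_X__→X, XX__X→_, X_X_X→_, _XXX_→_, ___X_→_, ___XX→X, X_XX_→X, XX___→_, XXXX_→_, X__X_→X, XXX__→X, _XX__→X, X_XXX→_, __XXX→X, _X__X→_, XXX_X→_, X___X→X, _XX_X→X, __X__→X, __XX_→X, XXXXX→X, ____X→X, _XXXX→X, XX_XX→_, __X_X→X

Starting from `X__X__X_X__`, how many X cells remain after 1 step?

X_XX_XXXX_X
count of X: 8

8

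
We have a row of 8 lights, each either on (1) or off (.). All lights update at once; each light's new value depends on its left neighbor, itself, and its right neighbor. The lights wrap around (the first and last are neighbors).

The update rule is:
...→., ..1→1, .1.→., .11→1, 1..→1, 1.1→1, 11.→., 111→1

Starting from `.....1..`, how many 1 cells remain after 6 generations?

....1.1.
...1.1.1
1.1.1.1.
.1.1.1.1
1.1.1.1.  (repeats generation 3; period 2)
generation 6: .1.1.1.1
count of 1: 4

4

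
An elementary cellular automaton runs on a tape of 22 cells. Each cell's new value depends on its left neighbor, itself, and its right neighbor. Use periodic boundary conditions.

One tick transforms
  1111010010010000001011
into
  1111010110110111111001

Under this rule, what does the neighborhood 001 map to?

At position 7 the neighborhood is 001; the next row has 1 there.

1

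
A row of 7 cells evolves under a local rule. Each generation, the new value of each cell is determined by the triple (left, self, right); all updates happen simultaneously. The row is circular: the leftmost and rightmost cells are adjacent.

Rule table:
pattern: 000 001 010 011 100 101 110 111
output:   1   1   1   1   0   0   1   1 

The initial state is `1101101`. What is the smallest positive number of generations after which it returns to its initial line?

generation 1: 1101101

1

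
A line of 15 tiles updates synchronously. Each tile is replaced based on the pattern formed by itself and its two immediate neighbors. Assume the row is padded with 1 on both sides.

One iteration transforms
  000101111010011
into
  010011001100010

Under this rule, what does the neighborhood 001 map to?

At position 2 the neighborhood is 001; the next row has 0 there.

0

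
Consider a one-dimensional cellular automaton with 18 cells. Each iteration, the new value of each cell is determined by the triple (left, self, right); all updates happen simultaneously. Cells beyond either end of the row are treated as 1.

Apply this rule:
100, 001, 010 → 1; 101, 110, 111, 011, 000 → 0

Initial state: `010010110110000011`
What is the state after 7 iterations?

011001001100011000

011110000001000100
000001000011101111
100011100100000000
010100011110000001
010110100001000010
010000110011100110
011001001100011000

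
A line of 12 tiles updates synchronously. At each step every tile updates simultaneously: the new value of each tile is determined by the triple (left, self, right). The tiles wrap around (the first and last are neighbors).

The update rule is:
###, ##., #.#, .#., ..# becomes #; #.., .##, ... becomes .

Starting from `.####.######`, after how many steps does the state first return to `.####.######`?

12

#.####.#####
##.####.####
###.####.###
####.####.##
#####.####.#
######.####.
.######.####
#.######.###
##.######.##
###.######.#
####.######.
.####.######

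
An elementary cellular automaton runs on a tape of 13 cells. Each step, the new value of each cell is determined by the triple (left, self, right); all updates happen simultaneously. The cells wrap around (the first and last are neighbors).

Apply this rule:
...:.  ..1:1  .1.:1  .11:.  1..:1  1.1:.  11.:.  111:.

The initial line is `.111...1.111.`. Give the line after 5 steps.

.11...1......

step 1: 1...1.11....1
step 2: .1.11...1..1.
step 3: 11...1.111111
step 4: ..1.11.......
step 5: .11...1......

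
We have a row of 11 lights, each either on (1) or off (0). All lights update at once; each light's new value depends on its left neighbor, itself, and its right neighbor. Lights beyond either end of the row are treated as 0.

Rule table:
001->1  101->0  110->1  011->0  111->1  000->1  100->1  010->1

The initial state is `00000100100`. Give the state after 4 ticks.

tick 1: 11111111111
tick 2: 01111111111
tick 3: 10111111111
tick 4: 10011111111

10011111111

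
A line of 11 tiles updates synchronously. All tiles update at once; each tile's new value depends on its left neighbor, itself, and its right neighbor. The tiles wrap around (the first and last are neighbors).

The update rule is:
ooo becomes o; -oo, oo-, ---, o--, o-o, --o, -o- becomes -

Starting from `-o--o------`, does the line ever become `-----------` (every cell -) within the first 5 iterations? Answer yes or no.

yes

-----------
all cells are - at iteration 1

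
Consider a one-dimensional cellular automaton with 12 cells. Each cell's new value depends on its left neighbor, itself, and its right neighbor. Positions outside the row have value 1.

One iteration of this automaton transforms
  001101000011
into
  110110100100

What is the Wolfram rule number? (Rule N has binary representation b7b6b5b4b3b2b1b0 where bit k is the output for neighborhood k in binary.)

114

position 11: 111 → 0  (bit 7 = 0)
position 3: 110 → 1  (bit 6 = 1)
position 4: 101 → 1  (bit 5 = 1)
position 0: 100 → 1  (bit 4 = 1)
position 2: 011 → 0  (bit 3 = 0)
position 5: 010 → 0  (bit 2 = 0)
position 1: 001 → 1  (bit 1 = 1)
position 7: 000 → 0  (bit 0 = 0)
bits b7..b0 = 01110010 = 114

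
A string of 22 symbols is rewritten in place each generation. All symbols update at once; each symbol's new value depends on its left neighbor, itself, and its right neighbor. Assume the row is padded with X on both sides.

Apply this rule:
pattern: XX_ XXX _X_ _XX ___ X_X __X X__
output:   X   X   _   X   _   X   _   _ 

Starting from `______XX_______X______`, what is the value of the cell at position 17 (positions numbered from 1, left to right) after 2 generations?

_

generation 1: ______XX______________
generation 2: ______XX______________
position 17 holds _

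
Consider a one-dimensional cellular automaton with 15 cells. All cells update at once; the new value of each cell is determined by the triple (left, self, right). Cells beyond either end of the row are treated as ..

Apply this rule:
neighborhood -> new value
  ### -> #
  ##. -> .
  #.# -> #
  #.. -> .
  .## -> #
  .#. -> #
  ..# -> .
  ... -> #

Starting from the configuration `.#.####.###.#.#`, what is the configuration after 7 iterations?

iteration 1: .#####.###.####
iteration 2: .####.###.####.
iteration 3: .###.###.####..
iteration 4: .##.###.####..#
iteration 5: .#.###.####...#
iteration 6: .####.####..#.#
iteration 7: .###.####...###

.###.####...###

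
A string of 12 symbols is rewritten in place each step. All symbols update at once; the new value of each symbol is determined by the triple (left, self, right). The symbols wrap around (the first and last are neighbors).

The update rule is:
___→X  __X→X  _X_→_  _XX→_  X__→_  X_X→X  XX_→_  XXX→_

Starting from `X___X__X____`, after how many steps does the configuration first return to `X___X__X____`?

__XX__X__XXX
_X___X__X___
X__XX__X__XX
__X___X__X__
XX__XX__X__X
___X___X__X_
XXX__XX__X__
____X___X__X
_XXX__XX__X_
X____X___X__
__XXX__XX__X
_X____X___X_
X__XXX__XX__
__X____X___X
_X__XXX__XX_
X__X____X___
__X__XXX__XX
_X__X____X__
X__X__XXX__X
__X__X____X_
XX__X__XXX__
___X__X____X
_XX__X__XXX_
X___X__X____

24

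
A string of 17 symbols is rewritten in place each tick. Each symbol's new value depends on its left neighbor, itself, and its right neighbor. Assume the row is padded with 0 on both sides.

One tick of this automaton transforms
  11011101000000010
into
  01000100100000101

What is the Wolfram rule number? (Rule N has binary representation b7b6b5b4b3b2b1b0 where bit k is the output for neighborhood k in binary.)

position 4: 111 → 0  (bit 7 = 0)
position 1: 110 → 1  (bit 6 = 1)
position 2: 101 → 0  (bit 5 = 0)
position 8: 100 → 1  (bit 4 = 1)
position 0: 011 → 0  (bit 3 = 0)
position 7: 010 → 0  (bit 2 = 0)
position 14: 001 → 1  (bit 1 = 1)
position 9: 000 → 0  (bit 0 = 0)
bits b7..b0 = 01010010 = 82

82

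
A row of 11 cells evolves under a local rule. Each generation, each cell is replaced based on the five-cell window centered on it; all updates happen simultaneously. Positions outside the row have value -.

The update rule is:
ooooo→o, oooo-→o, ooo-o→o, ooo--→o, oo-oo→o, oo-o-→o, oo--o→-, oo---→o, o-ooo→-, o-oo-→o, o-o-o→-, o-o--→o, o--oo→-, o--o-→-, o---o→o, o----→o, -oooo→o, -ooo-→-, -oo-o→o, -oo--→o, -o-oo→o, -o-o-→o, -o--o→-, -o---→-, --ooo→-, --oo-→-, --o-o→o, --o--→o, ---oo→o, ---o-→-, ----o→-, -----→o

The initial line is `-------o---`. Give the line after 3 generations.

generation 1: ooooo--o-oo
generation 2: -oooo--oooo
generation 3: o-ooo---ooo

o-ooo---ooo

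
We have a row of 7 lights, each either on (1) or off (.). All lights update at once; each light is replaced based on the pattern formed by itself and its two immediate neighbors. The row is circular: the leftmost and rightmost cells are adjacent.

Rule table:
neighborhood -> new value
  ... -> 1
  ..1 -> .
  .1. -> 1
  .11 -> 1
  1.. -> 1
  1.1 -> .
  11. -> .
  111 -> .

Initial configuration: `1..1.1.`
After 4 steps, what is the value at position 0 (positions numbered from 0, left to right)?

1

step 1: 11.1.1.
step 2: 1..1.1.  (repeats step 0; period 2)
step 4: 1..1.1.
position 0 holds 1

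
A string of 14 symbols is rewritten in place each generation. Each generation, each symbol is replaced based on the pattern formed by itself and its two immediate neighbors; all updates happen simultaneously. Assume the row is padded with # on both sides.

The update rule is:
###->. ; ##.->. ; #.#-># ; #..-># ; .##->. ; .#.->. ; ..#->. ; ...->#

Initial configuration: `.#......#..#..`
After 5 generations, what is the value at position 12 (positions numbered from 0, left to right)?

.

generation 1: #.#####..#..#.
generation 2: .#.....#..#..#
generation 3: #.####..#..#..
generation 4: .#....#..#..#.
generation 5: #.###..#..#..#
position 12 holds .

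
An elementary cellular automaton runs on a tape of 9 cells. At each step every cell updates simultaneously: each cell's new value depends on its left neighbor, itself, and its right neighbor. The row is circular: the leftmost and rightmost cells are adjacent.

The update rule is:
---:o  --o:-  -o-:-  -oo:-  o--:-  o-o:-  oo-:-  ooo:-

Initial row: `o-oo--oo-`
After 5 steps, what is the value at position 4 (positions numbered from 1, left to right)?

-

step 1: ---------
step 2: ooooooooo
step 3: ---------  (repeats step 1; period 2)
step 5: ---------
position 4 holds -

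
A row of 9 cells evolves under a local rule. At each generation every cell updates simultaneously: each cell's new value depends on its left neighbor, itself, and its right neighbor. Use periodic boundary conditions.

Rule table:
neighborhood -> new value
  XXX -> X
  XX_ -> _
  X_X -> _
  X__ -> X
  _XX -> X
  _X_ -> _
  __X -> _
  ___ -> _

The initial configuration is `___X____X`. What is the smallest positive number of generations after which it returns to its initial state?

9

generation 1: X___X____
generation 2: _X___X___
generation 3: __X___X__
generation 4: ___X___X_
generation 5: ____X___X
generation 6: X____X___
generation 7: _X____X__
generation 8: __X____X_
generation 9: ___X____X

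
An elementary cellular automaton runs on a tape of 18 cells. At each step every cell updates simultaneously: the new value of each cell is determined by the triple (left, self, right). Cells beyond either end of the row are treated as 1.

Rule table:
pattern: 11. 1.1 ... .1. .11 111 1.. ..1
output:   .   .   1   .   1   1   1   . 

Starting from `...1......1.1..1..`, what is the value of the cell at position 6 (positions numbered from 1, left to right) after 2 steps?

11..11111....1..1.
1.1.1111.111..1...
position 6 holds 1

1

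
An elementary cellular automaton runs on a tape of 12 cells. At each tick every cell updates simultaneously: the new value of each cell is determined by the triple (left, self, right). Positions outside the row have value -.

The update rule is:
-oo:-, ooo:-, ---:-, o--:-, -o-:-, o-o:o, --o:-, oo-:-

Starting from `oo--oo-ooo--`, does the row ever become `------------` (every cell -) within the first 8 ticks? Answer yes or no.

------o-----
------------
all cells are - at tick 2

yes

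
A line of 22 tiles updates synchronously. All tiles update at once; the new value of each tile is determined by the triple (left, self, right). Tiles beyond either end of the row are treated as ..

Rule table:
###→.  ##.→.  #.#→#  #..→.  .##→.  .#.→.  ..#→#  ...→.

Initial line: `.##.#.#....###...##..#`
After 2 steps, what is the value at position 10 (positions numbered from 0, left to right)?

step 1: #..#.#....#.....#...#.
step 2: ..#.#....#.....#...#..
position 10 holds .

.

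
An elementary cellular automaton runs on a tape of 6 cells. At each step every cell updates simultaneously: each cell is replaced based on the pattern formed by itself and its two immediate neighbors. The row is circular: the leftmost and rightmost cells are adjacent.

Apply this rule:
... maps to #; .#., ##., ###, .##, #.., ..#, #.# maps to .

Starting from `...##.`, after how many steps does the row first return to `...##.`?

step 1: ##....
step 2: ...##.

2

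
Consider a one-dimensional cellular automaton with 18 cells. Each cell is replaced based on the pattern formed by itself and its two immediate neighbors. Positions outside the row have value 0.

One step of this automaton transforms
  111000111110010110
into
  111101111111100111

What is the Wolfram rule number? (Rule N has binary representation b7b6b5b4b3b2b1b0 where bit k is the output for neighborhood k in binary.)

position 1: 111 → 1  (bit 7 = 1)
position 2: 110 → 1  (bit 6 = 1)
position 14: 101 → 0  (bit 5 = 0)
position 3: 100 → 1  (bit 4 = 1)
position 0: 011 → 1  (bit 3 = 1)
position 13: 010 → 0  (bit 2 = 0)
position 5: 001 → 1  (bit 1 = 1)
position 4: 000 → 0  (bit 0 = 0)
bits b7..b0 = 11011010 = 218

218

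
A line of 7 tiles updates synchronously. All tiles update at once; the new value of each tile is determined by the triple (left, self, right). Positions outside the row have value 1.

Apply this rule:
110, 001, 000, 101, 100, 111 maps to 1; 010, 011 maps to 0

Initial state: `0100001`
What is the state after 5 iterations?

1111101

1011110
1101111
1110111
1111011
1111101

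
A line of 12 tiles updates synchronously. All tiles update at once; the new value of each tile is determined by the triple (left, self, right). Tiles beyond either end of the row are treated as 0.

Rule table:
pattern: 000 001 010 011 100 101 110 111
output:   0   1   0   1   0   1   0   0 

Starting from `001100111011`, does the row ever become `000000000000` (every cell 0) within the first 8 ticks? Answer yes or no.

tick 1: 011001100110
tick 2: 110011001100
tick 3: 100110011000
tick 4: 001100110000
tick 5: 011001100000
tick 6: 110011000000
tick 7: 100110000000
tick 8: 001100000000
tick 8 is 001100000000, still not uniform 0

no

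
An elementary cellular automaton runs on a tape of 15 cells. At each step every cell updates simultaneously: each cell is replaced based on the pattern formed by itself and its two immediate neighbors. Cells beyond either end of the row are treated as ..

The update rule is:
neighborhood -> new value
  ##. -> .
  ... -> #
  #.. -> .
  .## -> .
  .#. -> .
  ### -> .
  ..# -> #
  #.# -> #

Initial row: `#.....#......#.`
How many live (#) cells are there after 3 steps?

..####..#####..
##.....#......#
...####..#####.
count of #: 9

9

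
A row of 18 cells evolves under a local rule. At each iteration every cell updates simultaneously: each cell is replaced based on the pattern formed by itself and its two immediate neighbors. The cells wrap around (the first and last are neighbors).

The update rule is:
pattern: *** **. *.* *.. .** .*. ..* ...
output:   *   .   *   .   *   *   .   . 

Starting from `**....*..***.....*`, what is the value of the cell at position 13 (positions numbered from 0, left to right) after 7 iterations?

*.....*..**......*
......*..*.......*
......*..*.......*  (fixed point — unchanged through iteration 7)
position 13 holds .

.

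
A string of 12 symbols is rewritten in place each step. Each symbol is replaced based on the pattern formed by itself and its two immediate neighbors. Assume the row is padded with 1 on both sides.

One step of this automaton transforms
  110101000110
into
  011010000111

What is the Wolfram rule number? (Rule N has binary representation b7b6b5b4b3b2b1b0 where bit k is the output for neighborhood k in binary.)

position 0: 111 → 0  (bit 7 = 0)
position 1: 110 → 1  (bit 6 = 1)
position 2: 101 → 1  (bit 5 = 1)
position 6: 100 → 0  (bit 4 = 0)
position 9: 011 → 1  (bit 3 = 1)
position 3: 010 → 0  (bit 2 = 0)
position 8: 001 → 0  (bit 1 = 0)
position 7: 000 → 0  (bit 0 = 0)
bits b7..b0 = 01101000 = 104

104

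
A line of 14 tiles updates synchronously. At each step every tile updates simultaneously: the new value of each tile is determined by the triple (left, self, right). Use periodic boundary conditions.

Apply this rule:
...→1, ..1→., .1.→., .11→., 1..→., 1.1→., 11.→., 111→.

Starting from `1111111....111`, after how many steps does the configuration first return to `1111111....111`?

........11....
1111111....111

2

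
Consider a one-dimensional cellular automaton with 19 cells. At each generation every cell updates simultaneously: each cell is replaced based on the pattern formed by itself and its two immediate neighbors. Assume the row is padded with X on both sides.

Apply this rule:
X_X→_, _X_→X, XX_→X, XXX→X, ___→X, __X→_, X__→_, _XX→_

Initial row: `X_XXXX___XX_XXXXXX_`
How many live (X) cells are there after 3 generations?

generation 1: X__XXX_X__X__XXXXX_
generation 2: X___XX_X__X___XXXX_
generation 3: X_X__X_X__X_X__XXX_
count of X: 9

9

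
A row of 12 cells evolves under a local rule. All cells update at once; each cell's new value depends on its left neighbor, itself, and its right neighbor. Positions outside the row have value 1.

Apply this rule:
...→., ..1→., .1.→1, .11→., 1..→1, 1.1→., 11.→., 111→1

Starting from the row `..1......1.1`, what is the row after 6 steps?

...1....1...

1.11.....1..
....1....11.
1...11......
.1....1.....
.11...11....
...1....1...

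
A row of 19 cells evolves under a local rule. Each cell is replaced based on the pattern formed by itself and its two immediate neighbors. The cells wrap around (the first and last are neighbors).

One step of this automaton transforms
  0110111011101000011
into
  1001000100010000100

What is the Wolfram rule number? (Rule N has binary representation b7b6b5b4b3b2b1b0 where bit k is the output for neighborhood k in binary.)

position 5: 111 → 0  (bit 7 = 0)
position 2: 110 → 0  (bit 6 = 0)
position 0: 101 → 1  (bit 5 = 1)
position 13: 100 → 0  (bit 4 = 0)
position 1: 011 → 0  (bit 3 = 0)
position 12: 010 → 0  (bit 2 = 0)
position 16: 001 → 1  (bit 1 = 1)
position 14: 000 → 0  (bit 0 = 0)
bits b7..b0 = 00100010 = 34

34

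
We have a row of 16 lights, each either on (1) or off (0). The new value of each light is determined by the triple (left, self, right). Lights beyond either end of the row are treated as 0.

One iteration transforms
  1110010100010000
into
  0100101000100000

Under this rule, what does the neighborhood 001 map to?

At position 4 the neighborhood is 001; the next row has 1 there.

1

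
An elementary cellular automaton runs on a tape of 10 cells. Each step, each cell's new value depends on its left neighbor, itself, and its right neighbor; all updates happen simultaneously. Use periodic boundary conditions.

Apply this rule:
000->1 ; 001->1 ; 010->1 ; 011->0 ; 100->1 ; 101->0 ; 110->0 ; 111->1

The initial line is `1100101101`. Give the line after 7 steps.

1011100000
1001011111
0111001111
0010110110
1110000001
1101111110
0000111100

0000111100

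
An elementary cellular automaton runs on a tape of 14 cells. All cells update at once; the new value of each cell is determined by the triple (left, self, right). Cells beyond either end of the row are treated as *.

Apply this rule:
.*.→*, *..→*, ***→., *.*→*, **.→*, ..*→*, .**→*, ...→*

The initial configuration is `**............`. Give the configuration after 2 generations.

**............

.*************
**............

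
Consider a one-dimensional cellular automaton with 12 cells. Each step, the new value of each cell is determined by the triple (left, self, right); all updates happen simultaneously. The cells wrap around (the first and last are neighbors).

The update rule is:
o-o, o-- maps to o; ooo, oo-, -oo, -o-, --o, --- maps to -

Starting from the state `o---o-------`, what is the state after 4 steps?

step 1: -o---o------
step 2: --o---o-----
step 3: ---o---o----
step 4: ----o---o---

----o---o---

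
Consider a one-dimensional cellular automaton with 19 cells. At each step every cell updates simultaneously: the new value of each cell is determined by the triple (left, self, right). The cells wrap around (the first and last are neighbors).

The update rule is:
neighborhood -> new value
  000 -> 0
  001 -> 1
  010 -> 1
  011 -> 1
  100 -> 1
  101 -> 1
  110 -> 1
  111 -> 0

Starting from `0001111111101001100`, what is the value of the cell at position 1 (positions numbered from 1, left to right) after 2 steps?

0011000000111111110
0111100001100000011
position 1 holds 0

0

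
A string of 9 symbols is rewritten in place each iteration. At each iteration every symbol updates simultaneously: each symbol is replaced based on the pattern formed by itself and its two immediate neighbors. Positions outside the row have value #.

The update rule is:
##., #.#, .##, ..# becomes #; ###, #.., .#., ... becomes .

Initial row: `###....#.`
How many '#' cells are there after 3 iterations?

4

..#...#.#
.#...#.##
#...#.##.
count of #: 4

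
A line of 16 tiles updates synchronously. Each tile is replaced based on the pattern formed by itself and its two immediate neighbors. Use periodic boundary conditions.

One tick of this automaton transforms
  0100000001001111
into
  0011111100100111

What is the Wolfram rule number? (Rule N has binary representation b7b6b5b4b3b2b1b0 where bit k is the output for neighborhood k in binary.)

position 13: 111 → 1  (bit 7 = 1)
position 15: 110 → 1  (bit 6 = 1)
position 0: 101 → 0  (bit 5 = 0)
position 2: 100 → 1  (bit 4 = 1)
position 12: 011 → 0  (bit 3 = 0)
position 1: 010 → 0  (bit 2 = 0)
position 8: 001 → 0  (bit 1 = 0)
position 3: 000 → 1  (bit 0 = 1)
bits b7..b0 = 11010001 = 209

209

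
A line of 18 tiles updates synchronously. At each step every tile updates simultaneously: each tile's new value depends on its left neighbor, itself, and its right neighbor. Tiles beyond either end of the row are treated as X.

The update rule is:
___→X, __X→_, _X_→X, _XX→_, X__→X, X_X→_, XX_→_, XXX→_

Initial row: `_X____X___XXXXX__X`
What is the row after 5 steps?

XXXXXXX___________

_XXXX_XXX______X__
_________XXXXX_XX_
XXXXXXXX__________
________XXXXXXXXX_
XXXXXXX___________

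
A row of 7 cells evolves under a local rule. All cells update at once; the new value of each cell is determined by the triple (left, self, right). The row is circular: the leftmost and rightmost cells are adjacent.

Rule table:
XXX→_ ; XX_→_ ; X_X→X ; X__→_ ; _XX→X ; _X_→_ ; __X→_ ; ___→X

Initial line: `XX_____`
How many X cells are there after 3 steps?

1

X__XXX_
___X__X
_X_____
count of X: 1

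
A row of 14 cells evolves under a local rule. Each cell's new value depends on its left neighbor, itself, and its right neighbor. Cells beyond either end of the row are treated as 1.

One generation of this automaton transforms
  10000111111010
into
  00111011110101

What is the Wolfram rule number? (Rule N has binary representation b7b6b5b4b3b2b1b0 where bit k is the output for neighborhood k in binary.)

163

position 6: 111 → 1  (bit 7 = 1)
position 0: 110 → 0  (bit 6 = 0)
position 11: 101 → 1  (bit 5 = 1)
position 1: 100 → 0  (bit 4 = 0)
position 5: 011 → 0  (bit 3 = 0)
position 12: 010 → 0  (bit 2 = 0)
position 4: 001 → 1  (bit 1 = 1)
position 2: 000 → 1  (bit 0 = 1)
bits b7..b0 = 10100011 = 163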